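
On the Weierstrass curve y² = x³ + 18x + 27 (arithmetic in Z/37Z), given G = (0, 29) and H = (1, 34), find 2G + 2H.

(29, 0)

First 2G:
Repeated addition: build up to 2G.
2G: tangent at (0, 29): λ = (3·0² + 18)/(2·29) ≡ 18/21. 21⁻¹ ≡ 30 (mod 37), so λ ≡ 18·30 ≡ 22.
  x = λ² - 0 - 0 = 484 - 0 ≡ 3; y = λ·(0 - 3) - 29 ≡ 16. → (3, 16)
2G = (3, 16).
Next 2H:
Repeated addition: build up to 2H.
2H: tangent at (1, 34): λ = (3·1² + 18)/(2·34) ≡ 21/31. 31⁻¹ ≡ 6 (mod 37) since 31·6 = 186 ≡ 1, so λ ≡ 21·6 ≡ 15.
  x = λ² - 1 - 1 = 225 - 2 ≡ 1; y = λ·(1 - 1) - 34 ≡ 3. → (1, 3)
2H = (1, 3).
Finally 2G + 2H:
(3, 16) + (1, 3). λ = (3 - 16)/(1 - 3) ≡ 24/35 mod 37. 35⁻¹ ≡ 18 (mod 37), so λ ≡ 25.
  x = λ² - 3 - 1 = 625 - 4 ≡ 29; y = λ·(3 - 29) - 16 ≡ 0. → (29, 0)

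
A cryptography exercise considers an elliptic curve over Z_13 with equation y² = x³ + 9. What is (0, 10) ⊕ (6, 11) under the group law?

(11, 12)

(0, 10) + (6, 11). λ = (11 - 10)/(6 - 0) ≡ 1/6 mod 13. 6⁻¹ ≡ 11 (mod 13), so λ ≡ 11.
  x = λ² - 0 - 6 = 121 - 6 ≡ 11; y = λ·(0 - 11) - 10 ≡ 12. → (11, 12)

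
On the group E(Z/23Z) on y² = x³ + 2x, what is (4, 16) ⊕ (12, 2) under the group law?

(4, 16) + (12, 2). λ = (2 - 16)/(12 - 4) ≡ 9/8 mod 23. 8⁻¹ ≡ 3 (mod 23) since 8·3 = 24 ≡ 1, so λ ≡ 4.
  x = λ² - 4 - 12 = 16 - 16 ≡ 0; y = λ·(4 - 0) - 16 ≡ 0. → (0, 0)

(0, 0)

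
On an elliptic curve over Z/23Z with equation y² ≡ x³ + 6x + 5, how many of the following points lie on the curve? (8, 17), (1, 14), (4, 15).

(8, 17): 17² ≡ 13, rhs ≡ 13 → on.
(1, 14): 14² ≡ 12, rhs ≡ 12 → on.
(4, 15): 15² ≡ 18, rhs ≡ 1 → off.

2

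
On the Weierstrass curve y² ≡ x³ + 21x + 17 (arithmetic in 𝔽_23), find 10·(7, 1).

(21, 6)

Write G = (7, 1).
Double-and-add on 10 = (1010)₂. Start with G = (7, 1) for the leading 1-bit.
double: tangent at (7, 1): λ = (3·7² + 21)/(2·1) ≡ 7/2. 2⁻¹ ≡ 12 (mod 23), so λ ≡ 7·12 ≡ 15.
  x = λ² - 7 - 7 = 225 - 14 ≡ 4; y = λ·(7 - 4) - 1 ≡ 21. → (4, 21)
double: tangent at (4, 21): λ = (3·4² + 21)/(2·21) ≡ 0/19. 19⁻¹ ≡ 17 (mod 23) since 19·17 = 323 ≡ 1, so λ ≡ 0·17 ≡ 0.
  x = λ² - 4 - 4 = 0 - 8 ≡ 15; y = λ·(4 - 15) - 21 ≡ 2. → (15, 2)
add G: (15, 2) + (7, 1). λ = (1 - 2)/(7 - 15) ≡ 22/15 mod 23. 15⁻¹ ≡ 20 (mod 23), so λ ≡ 3.
  x = λ² - 15 - 7 = 9 - 22 ≡ 10; y = λ·(15 - 10) - 2 ≡ 13. → (10, 13)
double: tangent at (10, 13): λ = (3·10² + 21)/(2·13) ≡ 22/3. 3⁻¹ ≡ 8 (mod 23) since 3·8 = 24 ≡ 1, so λ ≡ 22·8 ≡ 15.
  x = λ² - 10 - 10 = 225 - 20 ≡ 21; y = λ·(10 - 21) - 13 ≡ 6. → (21, 6)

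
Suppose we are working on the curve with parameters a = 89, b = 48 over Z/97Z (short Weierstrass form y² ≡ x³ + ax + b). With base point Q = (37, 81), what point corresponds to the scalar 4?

(84, 63)

Double-and-add on 4 = (100)₂. Start with Q = (37, 81) for the leading 1-bit.
double: tangent at (37, 81): λ = (3·37² + 89)/(2·81) ≡ 25/65. 65⁻¹ ≡ 3 (mod 97), so λ ≡ 25·3 ≡ 75.
  x = λ² - 37 - 37 = 5625 - 74 ≡ 22; y = λ·(37 - 22) - 81 ≡ 74. → (22, 74)
double: tangent at (22, 74): λ = (3·22² + 89)/(2·74) ≡ 86/51. 51⁻¹ ≡ 78 (mod 97), so λ ≡ 86·78 ≡ 15.
  x = λ² - 22 - 22 = 225 - 44 ≡ 84; y = λ·(22 - 84) - 74 ≡ 63. → (84, 63)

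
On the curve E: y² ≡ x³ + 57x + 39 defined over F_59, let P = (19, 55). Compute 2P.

tangent at (19, 55): λ = (3·19² + 57)/(2·55) ≡ 19/51. 51⁻¹ ≡ 22 (mod 59) since 51·22 = 1122 ≡ 1, so λ ≡ 19·22 ≡ 5.
  x = λ² - 19 - 19 = 25 - 38 ≡ 46; y = λ·(19 - 46) - 55 ≡ 46. → (46, 46)

(46, 46)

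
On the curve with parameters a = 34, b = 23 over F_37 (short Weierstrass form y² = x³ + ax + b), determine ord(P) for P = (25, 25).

7

2P: tangent at (25, 25): λ = (3·25² + 34)/(2·25) ≡ 22/13. 13⁻¹ ≡ 20 (mod 37), so λ ≡ 22·20 ≡ 33.
  x = λ² - 25 - 25 = 1089 - 50 ≡ 3; y = λ·(25 - 3) - 25 ≡ 35. → (3, 35)
3P: (3, 35) + (25, 25). λ = (25 - 35)/(25 - 3) ≡ 27/22 mod 37. 22⁻¹ ≡ 32 (mod 37), so λ ≡ 13.
  x = λ² - 3 - 25 = 169 - 28 ≡ 30; y = λ·(3 - 30) - 35 ≡ 21. → (30, 21)
4P: (30, 21) + (25, 25). λ = (25 - 21)/(25 - 30) ≡ 4/32 mod 37. 32⁻¹ ≡ 22 (mod 37) since 32·22 = 704 ≡ 1, so λ ≡ 14.
  x = λ² - 30 - 25 = 196 - 55 ≡ 30; y = λ·(30 - 30) - 21 ≡ 16. → (30, 16)
5P: (30, 16) + (25, 25). λ = (25 - 16)/(25 - 30) ≡ 9/32 mod 37. 32⁻¹ ≡ 22 (mod 37) since 32·22 = 704 ≡ 1, so λ ≡ 13.
  x = λ² - 30 - 25 = 169 - 55 ≡ 3; y = λ·(30 - 3) - 16 ≡ 2. → (3, 2)
6P: (3, 2) + (25, 25). λ = (25 - 2)/(25 - 3) ≡ 23/22 mod 37. 22⁻¹ ≡ 32 (mod 37), so λ ≡ 33.
  x = λ² - 3 - 25 = 1089 - 28 ≡ 25; y = λ·(3 - 25) - 2 ≡ 12. → (25, 12)
7P: (25, 12) + (25, 25): same x and y₁ ≡ -y₂, so the sum is ∞.
7P = ∞, so the order is 7.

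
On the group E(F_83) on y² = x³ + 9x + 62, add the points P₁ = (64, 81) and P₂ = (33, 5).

(64, 81) + (33, 5). λ = (5 - 81)/(33 - 64) ≡ 7/52 mod 83. 52⁻¹ ≡ 8 (mod 83) since 52·8 = 416 ≡ 1, so λ ≡ 56.
  x = λ² - 64 - 33 = 3136 - 97 ≡ 51; y = λ·(64 - 51) - 81 ≡ 66. → (51, 66)

(51, 66)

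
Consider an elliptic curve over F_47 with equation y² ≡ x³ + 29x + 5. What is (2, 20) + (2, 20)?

tangent at (2, 20): λ = (3·2² + 29)/(2·20) ≡ 41/40. 40⁻¹ ≡ 20 (mod 47), so λ ≡ 41·20 ≡ 21.
  x = λ² - 2 - 2 = 441 - 4 ≡ 14; y = λ·(2 - 14) - 20 ≡ 10. → (14, 10)

(14, 10)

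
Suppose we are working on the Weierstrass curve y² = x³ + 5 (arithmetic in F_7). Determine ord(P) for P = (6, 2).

7

2P: tangent at (6, 2): λ = (3·6² + 0)/(2·2) ≡ 3/4. 4⁻¹ ≡ 2 (mod 7) since 4·2 = 8 ≡ 1, so λ ≡ 3·2 ≡ 6.
  x = λ² - 6 - 6 = 36 - 12 ≡ 3; y = λ·(6 - 3) - 2 ≡ 2. → (3, 2)
3P: (3, 2) + (6, 2). λ = (2 - 2)/(6 - 3) ≡ 0/3 mod 7. 3⁻¹ ≡ 5 (mod 7), so λ ≡ 0.
  x = λ² - 3 - 6 = 0 - 9 ≡ 5; y = λ·(3 - 5) - 2 ≡ 5. → (5, 5)
4P: (5, 5) + (6, 2). λ = (2 - 5)/(6 - 5) ≡ 4/1 mod 7. 1⁻¹ ≡ 1 (mod 7), so λ ≡ 4.
  x = λ² - 5 - 6 = 16 - 11 ≡ 5; y = λ·(5 - 5) - 5 ≡ 2. → (5, 2)
5P: (5, 2) + (6, 2). λ = (2 - 2)/(6 - 5) ≡ 0/1 mod 7. 1⁻¹ ≡ 1 (mod 7) since 1·1 = 1 ≡ 1, so λ ≡ 0.
  x = λ² - 5 - 6 = 0 - 11 ≡ 3; y = λ·(5 - 3) - 2 ≡ 5. → (3, 5)
6P: (3, 5) + (6, 2). λ = (2 - 5)/(6 - 3) ≡ 4/3 mod 7. 3⁻¹ ≡ 5 (mod 7), so λ ≡ 6.
  x = λ² - 3 - 6 = 36 - 9 ≡ 6; y = λ·(3 - 6) - 5 ≡ 5. → (6, 5)
7P: (6, 5) + (6, 2): same x and y₁ ≡ -y₂, so the sum is the point at infinity.
7P = the point at infinity, so the order is 7.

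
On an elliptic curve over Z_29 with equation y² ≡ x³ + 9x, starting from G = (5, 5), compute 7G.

Double-and-add on 7 = (111)₂. Start with G = (5, 5) for the leading 1-bit.
double: tangent at (5, 5): λ = (3·5² + 9)/(2·5) ≡ 26/10. 10⁻¹ ≡ 3 (mod 29), so λ ≡ 26·3 ≡ 20.
  x = λ² - 5 - 5 = 400 - 10 ≡ 13; y = λ·(5 - 13) - 5 ≡ 9. → (13, 9)
add G: (13, 9) + (5, 5). λ = (5 - 9)/(5 - 13) ≡ 25/21 mod 29. 21⁻¹ ≡ 18 (mod 29), so λ ≡ 15.
  x = λ² - 13 - 5 = 225 - 18 ≡ 4; y = λ·(13 - 4) - 9 ≡ 10. → (4, 10)
double: tangent at (4, 10): λ = (3·4² + 9)/(2·10) ≡ 28/20. 20⁻¹ ≡ 16 (mod 29) since 20·16 = 320 ≡ 1, so λ ≡ 28·16 ≡ 13.
  x = λ² - 4 - 4 = 169 - 8 ≡ 16; y = λ·(4 - 16) - 10 ≡ 8. → (16, 8)
add G: (16, 8) + (5, 5). λ = (5 - 8)/(5 - 16) ≡ 26/18 mod 29. 18⁻¹ ≡ 21 (mod 29) since 18·21 = 378 ≡ 1, so λ ≡ 24.
  x = λ² - 16 - 5 = 576 - 21 ≡ 4; y = λ·(16 - 4) - 8 ≡ 19. → (4, 19)

(4, 19)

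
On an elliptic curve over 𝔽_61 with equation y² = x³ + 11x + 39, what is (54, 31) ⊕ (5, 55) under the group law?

(6, 4)

(54, 31) + (5, 55). λ = (55 - 31)/(5 - 54) ≡ 24/12 mod 61. 12⁻¹ ≡ 56 (mod 61) since 12·56 = 672 ≡ 1, so λ ≡ 2.
  x = λ² - 54 - 5 = 4 - 59 ≡ 6; y = λ·(54 - 6) - 31 ≡ 4. → (6, 4)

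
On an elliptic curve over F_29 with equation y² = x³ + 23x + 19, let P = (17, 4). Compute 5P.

(3, 12)

Double-and-add on 5 = (101)₂. Start with P = (17, 4) for the leading 1-bit.
double: tangent at (17, 4): λ = (3·17² + 23)/(2·4) ≡ 20/8. 8⁻¹ ≡ 11 (mod 29), so λ ≡ 20·11 ≡ 17.
  x = λ² - 17 - 17 = 289 - 34 ≡ 23; y = λ·(17 - 23) - 4 ≡ 10. → (23, 10)
double: tangent at (23, 10): λ = (3·23² + 23)/(2·10) ≡ 15/20. 20⁻¹ ≡ 16 (mod 29), so λ ≡ 15·16 ≡ 8.
  x = λ² - 23 - 23 = 64 - 46 ≡ 18; y = λ·(23 - 18) - 10 ≡ 1. → (18, 1)
add P: (18, 1) + (17, 4). λ = (4 - 1)/(17 - 18) ≡ 3/28 mod 29. 28⁻¹ ≡ 28 (mod 29), so λ ≡ 26.
  x = λ² - 18 - 17 = 676 - 35 ≡ 3; y = λ·(18 - 3) - 1 ≡ 12. → (3, 12)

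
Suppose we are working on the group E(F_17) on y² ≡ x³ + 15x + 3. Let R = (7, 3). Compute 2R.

(1, 6)

tangent at (7, 3): λ = (3·7² + 15)/(2·3) ≡ 9/6. 6⁻¹ ≡ 3 (mod 17), so λ ≡ 9·3 ≡ 10.
  x = λ² - 7 - 7 = 100 - 14 ≡ 1; y = λ·(7 - 1) - 3 ≡ 6. → (1, 6)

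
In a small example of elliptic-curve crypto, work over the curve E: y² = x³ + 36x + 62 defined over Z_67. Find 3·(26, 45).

(31, 22)

Write Q = (26, 45).
Repeated addition: build up to 3Q.
2Q: tangent at (26, 45): λ = (3·26² + 36)/(2·45) ≡ 54/23. 23⁻¹ ≡ 35 (mod 67) since 23·35 = 805 ≡ 1, so λ ≡ 54·35 ≡ 14.
  x = λ² - 26 - 26 = 196 - 52 ≡ 10; y = λ·(26 - 10) - 45 ≡ 45. → (10, 45)
3Q: (10, 45) + (26, 45). λ = (45 - 45)/(26 - 10) ≡ 0/16 mod 67. 16⁻¹ ≡ 21 (mod 67) since 16·21 = 336 ≡ 1, so λ ≡ 0.
  x = λ² - 10 - 26 = 0 - 36 ≡ 31; y = λ·(10 - 31) - 45 ≡ 22. → (31, 22)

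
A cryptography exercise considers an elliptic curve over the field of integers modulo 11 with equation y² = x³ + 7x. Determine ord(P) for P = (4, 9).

2P: tangent at (4, 9): λ = (3·4² + 7)/(2·9) ≡ 0/7. 7⁻¹ ≡ 8 (mod 11), so λ ≡ 0·8 ≡ 0.
  x = λ² - 4 - 4 = 0 - 8 ≡ 3; y = λ·(4 - 3) - 9 ≡ 2. → (3, 2)
3P: (3, 2) + (4, 9). λ = (9 - 2)/(4 - 3) ≡ 7/1 mod 11. 1⁻¹ ≡ 1 (mod 11) since 1·1 = 1 ≡ 1, so λ ≡ 7.
  x = λ² - 3 - 4 = 49 - 7 ≡ 9; y = λ·(3 - 9) - 2 ≡ 0. → (9, 0)
4P: (9, 0) + (4, 9). λ = (9 - 0)/(4 - 9) ≡ 9/6 mod 11. 6⁻¹ ≡ 2 (mod 11) since 6·2 = 12 ≡ 1, so λ ≡ 7.
  x = λ² - 9 - 4 = 49 - 13 ≡ 3; y = λ·(9 - 3) - 0 ≡ 9. → (3, 9)
5P: (3, 9) + (4, 9). λ = (9 - 9)/(4 - 3) ≡ 0/1 mod 11. 1⁻¹ ≡ 1 (mod 11), so λ ≡ 0.
  x = λ² - 3 - 4 = 0 - 7 ≡ 4; y = λ·(3 - 4) - 9 ≡ 2. → (4, 2)
6P: (4, 2) + (4, 9): same x and y₁ ≡ -y₂, so the sum is O.
6P = O, so the order is 6.

6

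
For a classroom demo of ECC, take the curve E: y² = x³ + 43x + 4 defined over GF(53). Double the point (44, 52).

tangent at (44, 52): λ = (3·44² + 43)/(2·52) ≡ 21/51. 51⁻¹ ≡ 26 (mod 53), so λ ≡ 21·26 ≡ 16.
  x = λ² - 44 - 44 = 256 - 88 ≡ 9; y = λ·(44 - 9) - 52 ≡ 31. → (9, 31)

(9, 31)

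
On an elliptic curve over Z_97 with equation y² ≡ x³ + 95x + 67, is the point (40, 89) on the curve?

y² = 89² ≡ 64; x³ + 95x + 67 = 67867 ≡ 64 (mod 97). 64 = 64.

yes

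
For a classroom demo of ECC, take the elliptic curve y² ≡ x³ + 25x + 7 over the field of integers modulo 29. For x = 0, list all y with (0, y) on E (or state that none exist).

6, 23

x³ + 25x + 7 = 7 ≡ 7 (mod 29).
Square roots of 7 mod 29: 6 and 23 (since 6² = 36 ≡ 7).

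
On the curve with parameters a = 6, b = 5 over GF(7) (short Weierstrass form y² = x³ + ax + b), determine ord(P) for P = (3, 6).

2P: tangent at (3, 6): λ = (3·3² + 6)/(2·6) ≡ 5/5. 5⁻¹ ≡ 3 (mod 7), so λ ≡ 5·3 ≡ 1.
  x = λ² - 3 - 3 = 1 - 6 ≡ 2; y = λ·(3 - 2) - 6 ≡ 2. → (2, 2)
3P: (2, 2) + (3, 6). λ = (6 - 2)/(3 - 2) ≡ 4/1 mod 7. 1⁻¹ ≡ 1 (mod 7), so λ ≡ 4.
  x = λ² - 2 - 3 = 16 - 5 ≡ 4; y = λ·(2 - 4) - 2 ≡ 4. → (4, 4)
4P: (4, 4) + (3, 6). λ = (6 - 4)/(3 - 4) ≡ 2/6 mod 7. 6⁻¹ ≡ 6 (mod 7), so λ ≡ 5.
  x = λ² - 4 - 3 = 25 - 7 ≡ 4; y = λ·(4 - 4) - 4 ≡ 3. → (4, 3)
5P: (4, 3) + (3, 6). λ = (6 - 3)/(3 - 4) ≡ 3/6 mod 7. 6⁻¹ ≡ 6 (mod 7) since 6·6 = 36 ≡ 1, so λ ≡ 4.
  x = λ² - 4 - 3 = 16 - 7 ≡ 2; y = λ·(4 - 2) - 3 ≡ 5. → (2, 5)
6P: (2, 5) + (3, 6). λ = (6 - 5)/(3 - 2) ≡ 1/1 mod 7. 1⁻¹ ≡ 1 (mod 7), so λ ≡ 1.
  x = λ² - 2 - 3 = 1 - 5 ≡ 3; y = λ·(2 - 3) - 5 ≡ 1. → (3, 1)
7P: (3, 1) + (3, 6): same x and y₁ ≡ -y₂, so the sum is 𝒪.
7P = 𝒪, so the order is 7.

7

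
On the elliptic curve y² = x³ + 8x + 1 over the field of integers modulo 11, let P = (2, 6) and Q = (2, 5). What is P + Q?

The two points share x = 2 and their y-coordinates satisfy 6 + 5 ≡ 0 (mod 11), so they are inverses. Their sum is O.

O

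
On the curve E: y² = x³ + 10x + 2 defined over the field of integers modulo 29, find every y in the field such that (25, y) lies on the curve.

x³ + 10x + 2 = 15877 ≡ 14 (mod 29).
14 is a non-residue mod 29; no y exists.

none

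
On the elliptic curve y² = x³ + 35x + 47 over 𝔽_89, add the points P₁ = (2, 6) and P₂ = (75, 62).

(2, 6) + (75, 62). λ = (62 - 6)/(75 - 2) ≡ 56/73 mod 89. 73⁻¹ ≡ 50 (mod 89) since 73·50 = 3650 ≡ 1, so λ ≡ 41.
  x = λ² - 2 - 75 = 1681 - 77 ≡ 2; y = λ·(2 - 2) - 6 ≡ 83. → (2, 83)

(2, 83)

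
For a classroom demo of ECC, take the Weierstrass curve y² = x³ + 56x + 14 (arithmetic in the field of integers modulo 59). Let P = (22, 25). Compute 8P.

Double-and-add on 8 = (1000)₂. Start with P = (22, 25) for the leading 1-bit.
double: tangent at (22, 25): λ = (3·22² + 56)/(2·25) ≡ 33/50. 50⁻¹ ≡ 13 (mod 59), so λ ≡ 33·13 ≡ 16.
  x = λ² - 22 - 22 = 256 - 44 ≡ 35; y = λ·(22 - 35) - 25 ≡ 3. → (35, 3)
double: tangent at (35, 3): λ = (3·35² + 56)/(2·3) ≡ 14/6. 6⁻¹ ≡ 10 (mod 59), so λ ≡ 14·10 ≡ 22.
  x = λ² - 35 - 35 = 484 - 70 ≡ 1; y = λ·(35 - 1) - 3 ≡ 37. → (1, 37)
double: tangent at (1, 37): λ = (3·1² + 56)/(2·37) ≡ 0/15. 15⁻¹ ≡ 4 (mod 59) since 15·4 = 60 ≡ 1, so λ ≡ 0·4 ≡ 0.
  x = λ² - 1 - 1 = 0 - 2 ≡ 57; y = λ·(1 - 57) - 37 ≡ 22. → (57, 22)

(57, 22)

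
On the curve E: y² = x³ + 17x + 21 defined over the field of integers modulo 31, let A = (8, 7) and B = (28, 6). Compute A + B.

(8, 7) + (28, 6). λ = (6 - 7)/(28 - 8) ≡ 30/20 mod 31. 20⁻¹ ≡ 14 (mod 31) since 20·14 = 280 ≡ 1, so λ ≡ 17.
  x = λ² - 8 - 28 = 289 - 36 ≡ 5; y = λ·(8 - 5) - 7 ≡ 13. → (5, 13)

(5, 13)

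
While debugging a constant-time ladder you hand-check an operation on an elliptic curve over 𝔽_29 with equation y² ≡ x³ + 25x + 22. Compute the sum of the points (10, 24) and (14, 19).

(12, 22)

(10, 24) + (14, 19). λ = (19 - 24)/(14 - 10) ≡ 24/4 mod 29. 4⁻¹ ≡ 22 (mod 29) since 4·22 = 88 ≡ 1, so λ ≡ 6.
  x = λ² - 10 - 14 = 36 - 24 ≡ 12; y = λ·(10 - 12) - 24 ≡ 22. → (12, 22)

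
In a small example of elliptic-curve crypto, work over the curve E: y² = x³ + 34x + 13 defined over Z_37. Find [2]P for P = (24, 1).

tangent at (24, 1): λ = (3·24² + 34)/(2·1) ≡ 23/2. 2⁻¹ ≡ 19 (mod 37) since 2·19 = 38 ≡ 1, so λ ≡ 23·19 ≡ 30.
  x = λ² - 24 - 24 = 900 - 48 ≡ 1; y = λ·(24 - 1) - 1 ≡ 23. → (1, 23)

(1, 23)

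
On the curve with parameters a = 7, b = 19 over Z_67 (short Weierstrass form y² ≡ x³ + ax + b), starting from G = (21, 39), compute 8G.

(38, 63)

Repeated addition: build up to 8G.
2G: tangent at (21, 39): λ = (3·21² + 7)/(2·39) ≡ 57/11. 11⁻¹ ≡ 61 (mod 67) since 11·61 = 671 ≡ 1, so λ ≡ 57·61 ≡ 60.
  x = λ² - 21 - 21 = 3600 - 42 ≡ 7; y = λ·(21 - 7) - 39 ≡ 64. → (7, 64)
3G: (7, 64) + (21, 39). λ = (39 - 64)/(21 - 7) ≡ 42/14 mod 67. 14⁻¹ ≡ 24 (mod 67) since 14·24 = 336 ≡ 1, so λ ≡ 3.
  x = λ² - 7 - 21 = 9 - 28 ≡ 48; y = λ·(7 - 48) - 64 ≡ 14. → (48, 14)
4G: (48, 14) + (21, 39). λ = (39 - 14)/(21 - 48) ≡ 25/40 mod 67. 40⁻¹ ≡ 62 (mod 67) since 40·62 = 2480 ≡ 1, so λ ≡ 9.
  x = λ² - 48 - 21 = 81 - 69 ≡ 12; y = λ·(48 - 12) - 14 ≡ 42. → (12, 42)
5G: (12, 42) + (21, 39). λ = (39 - 42)/(21 - 12) ≡ 64/9 mod 67. 9⁻¹ ≡ 15 (mod 67) since 9·15 = 135 ≡ 1, so λ ≡ 22.
  x = λ² - 12 - 21 = 484 - 33 ≡ 49; y = λ·(12 - 49) - 42 ≡ 15. → (49, 15)
6G: (49, 15) + (21, 39). λ = (39 - 15)/(21 - 49) ≡ 24/39 mod 67. 39⁻¹ ≡ 55 (mod 67) since 39·55 = 2145 ≡ 1, so λ ≡ 47.
  x = λ² - 49 - 21 = 2209 - 70 ≡ 62; y = λ·(49 - 62) - 15 ≡ 44. → (62, 44)
7G: (62, 44) + (21, 39). λ = (39 - 44)/(21 - 62) ≡ 62/26 mod 67. 26⁻¹ ≡ 49 (mod 67), so λ ≡ 23.
  x = λ² - 62 - 21 = 529 - 83 ≡ 44; y = λ·(62 - 44) - 44 ≡ 35. → (44, 35)
8G: (44, 35) + (21, 39). λ = (39 - 35)/(21 - 44) ≡ 4/44 mod 67. 44⁻¹ ≡ 32 (mod 67) since 44·32 = 1408 ≡ 1, so λ ≡ 61.
  x = λ² - 44 - 21 = 3721 - 65 ≡ 38; y = λ·(44 - 38) - 35 ≡ 63. → (38, 63)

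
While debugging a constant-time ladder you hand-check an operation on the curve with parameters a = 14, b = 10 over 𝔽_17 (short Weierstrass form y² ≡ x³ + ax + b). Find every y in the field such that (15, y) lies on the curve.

x³ + 14x + 10 = 3595 ≡ 8 (mod 17).
Square roots of 8 mod 17: 5 and 12 (since 5² = 25 ≡ 8).

5, 12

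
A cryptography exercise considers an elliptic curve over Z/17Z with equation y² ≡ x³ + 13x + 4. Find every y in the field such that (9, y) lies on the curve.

0

x³ + 13x + 4 = 850 ≡ 0 (mod 17).
Only y = 0 satisfies y² ≡ 0.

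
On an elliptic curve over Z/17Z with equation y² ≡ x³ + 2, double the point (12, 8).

(8, 15)

tangent at (12, 8): λ = (3·12² + 0)/(2·8) ≡ 7/16. 16⁻¹ ≡ 16 (mod 17), so λ ≡ 7·16 ≡ 10.
  x = λ² - 12 - 12 = 100 - 24 ≡ 8; y = λ·(12 - 8) - 8 ≡ 15. → (8, 15)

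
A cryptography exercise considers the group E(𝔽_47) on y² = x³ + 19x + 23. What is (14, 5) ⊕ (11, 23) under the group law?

(14, 5) + (11, 23). λ = (23 - 5)/(11 - 14) ≡ 18/44 mod 47. 44⁻¹ ≡ 31 (mod 47) since 44·31 = 1364 ≡ 1, so λ ≡ 41.
  x = λ² - 14 - 11 = 1681 - 25 ≡ 11; y = λ·(14 - 11) - 5 ≡ 24. → (11, 24)

(11, 24)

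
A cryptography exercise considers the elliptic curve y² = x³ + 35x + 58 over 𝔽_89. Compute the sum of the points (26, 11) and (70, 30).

(26, 11) + (70, 30). λ = (30 - 11)/(70 - 26) ≡ 19/44 mod 89. 44⁻¹ ≡ 87 (mod 89), so λ ≡ 51.
  x = λ² - 26 - 70 = 2601 - 96 ≡ 13; y = λ·(26 - 13) - 11 ≡ 29. → (13, 29)

(13, 29)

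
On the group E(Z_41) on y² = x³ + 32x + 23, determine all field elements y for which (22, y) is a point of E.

x³ + 32x + 23 = 11375 ≡ 18 (mod 41).
Square roots of 18 mod 41: 10 and 31 (since 10² = 100 ≡ 18).

10, 31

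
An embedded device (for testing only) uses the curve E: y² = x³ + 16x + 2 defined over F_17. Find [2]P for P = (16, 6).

(11, 9)

tangent at (16, 6): λ = (3·16² + 16)/(2·6) ≡ 2/12. 12⁻¹ ≡ 10 (mod 17), so λ ≡ 2·10 ≡ 3.
  x = λ² - 16 - 16 = 9 - 32 ≡ 11; y = λ·(16 - 11) - 6 ≡ 9. → (11, 9)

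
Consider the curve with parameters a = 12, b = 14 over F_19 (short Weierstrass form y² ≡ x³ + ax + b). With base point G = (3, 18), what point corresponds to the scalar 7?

Double-and-add on 7 = (111)₂. Start with G = (3, 18) for the leading 1-bit.
double: tangent at (3, 18): λ = (3·3² + 12)/(2·18) ≡ 1/17. 17⁻¹ ≡ 9 (mod 19), so λ ≡ 1·9 ≡ 9.
  x = λ² - 3 - 3 = 81 - 6 ≡ 18; y = λ·(3 - 18) - 18 ≡ 18. → (18, 18)
add G: (18, 18) + (3, 18). λ = (18 - 18)/(3 - 18) ≡ 0/4 mod 19. 4⁻¹ ≡ 5 (mod 19), so λ ≡ 0.
  x = λ² - 18 - 3 = 0 - 21 ≡ 17; y = λ·(18 - 17) - 18 ≡ 1. → (17, 1)
double: tangent at (17, 1): λ = (3·17² + 12)/(2·1) ≡ 5/2. 2⁻¹ ≡ 10 (mod 19), so λ ≡ 5·10 ≡ 12.
  x = λ² - 17 - 17 = 144 - 34 ≡ 15; y = λ·(17 - 15) - 1 ≡ 4. → (15, 4)
add G: (15, 4) + (3, 18). λ = (18 - 4)/(3 - 15) ≡ 14/7 mod 19. 7⁻¹ ≡ 11 (mod 19), so λ ≡ 2.
  x = λ² - 15 - 3 = 4 - 18 ≡ 5; y = λ·(15 - 5) - 4 ≡ 16. → (5, 16)

(5, 16)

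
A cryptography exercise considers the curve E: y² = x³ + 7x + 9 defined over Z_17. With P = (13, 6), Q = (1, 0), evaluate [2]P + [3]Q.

(4, 13)

First 2P:
Repeated addition: build up to 2P.
2P: tangent at (13, 6): λ = (3·13² + 7)/(2·6) ≡ 4/12. 12⁻¹ ≡ 10 (mod 17), so λ ≡ 4·10 ≡ 6.
  x = λ² - 13 - 13 = 36 - 26 ≡ 10; y = λ·(13 - 10) - 6 ≡ 12. → (10, 12)
2P = (10, 12).
Next 3Q:
Repeated addition: build up to 3Q.
2Q: (1, 0) + (1, 0): same x and y₁ ≡ -y₂, so the sum is O.
3Q: O + (1, 0) = (1, 0) (identity).
3Q = (1, 0).
Finally 2P + 3Q:
(10, 12) + (1, 0). λ = (0 - 12)/(1 - 10) ≡ 5/8 mod 17. 8⁻¹ ≡ 15 (mod 17) since 8·15 = 120 ≡ 1, so λ ≡ 7.
  x = λ² - 10 - 1 = 49 - 11 ≡ 4; y = λ·(10 - 4) - 12 ≡ 13. → (4, 13)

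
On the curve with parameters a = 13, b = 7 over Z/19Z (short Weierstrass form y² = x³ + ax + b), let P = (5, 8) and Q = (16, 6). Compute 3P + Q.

First 3P:
Repeated addition: build up to 3P.
2P: tangent at (5, 8): λ = (3·5² + 13)/(2·8) ≡ 12/16. 16⁻¹ ≡ 6 (mod 19), so λ ≡ 12·6 ≡ 15.
  x = λ² - 5 - 5 = 225 - 10 ≡ 6; y = λ·(5 - 6) - 8 ≡ 15. → (6, 15)
3P: (6, 15) + (5, 8). λ = (8 - 15)/(5 - 6) ≡ 12/18 mod 19. 18⁻¹ ≡ 18 (mod 19), so λ ≡ 7.
  x = λ² - 6 - 5 = 49 - 11 ≡ 0; y = λ·(6 - 0) - 15 ≡ 8. → (0, 8)
3P = (0, 8).
Finally 3P + Q:
(0, 8) + (16, 6). λ = (6 - 8)/(16 - 0) ≡ 17/16 mod 19. 16⁻¹ ≡ 6 (mod 19) since 16·6 = 96 ≡ 1, so λ ≡ 7.
  x = λ² - 0 - 16 = 49 - 16 ≡ 14; y = λ·(0 - 14) - 8 ≡ 8. → (14, 8)

(14, 8)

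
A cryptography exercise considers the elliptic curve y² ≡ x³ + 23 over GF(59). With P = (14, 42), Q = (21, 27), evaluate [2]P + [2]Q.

First 2P:
Repeated addition: build up to 2P.
2P: tangent at (14, 42): λ = (3·14² + 0)/(2·42) ≡ 57/25. 25⁻¹ ≡ 26 (mod 59), so λ ≡ 57·26 ≡ 7.
  x = λ² - 14 - 14 = 49 - 28 ≡ 21; y = λ·(14 - 21) - 42 ≡ 27. → (21, 27)
2P = (21, 27).
Next 2Q:
Repeated addition: build up to 2Q.
2Q: tangent at (21, 27): λ = (3·21² + 0)/(2·27) ≡ 25/54. 54⁻¹ ≡ 47 (mod 59), so λ ≡ 25·47 ≡ 54.
  x = λ² - 21 - 21 = 2916 - 42 ≡ 42; y = λ·(21 - 42) - 27 ≡ 19. → (42, 19)
2Q = (42, 19).
Finally 2P + 2Q:
(21, 27) + (42, 19). λ = (19 - 27)/(42 - 21) ≡ 51/21 mod 59. 21⁻¹ ≡ 45 (mod 59), so λ ≡ 53.
  x = λ² - 21 - 42 = 2809 - 63 ≡ 32; y = λ·(21 - 32) - 27 ≡ 39. → (32, 39)

(32, 39)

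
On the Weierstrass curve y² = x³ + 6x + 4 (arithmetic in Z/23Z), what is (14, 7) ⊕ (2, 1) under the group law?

(13, 5)

(14, 7) + (2, 1). λ = (1 - 7)/(2 - 14) ≡ 17/11 mod 23. 11⁻¹ ≡ 21 (mod 23), so λ ≡ 12.
  x = λ² - 14 - 2 = 144 - 16 ≡ 13; y = λ·(14 - 13) - 7 ≡ 5. → (13, 5)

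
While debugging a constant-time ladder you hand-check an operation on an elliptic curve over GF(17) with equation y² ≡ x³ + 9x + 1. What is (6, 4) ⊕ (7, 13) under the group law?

(0, 16)

(6, 4) + (7, 13). λ = (13 - 4)/(7 - 6) ≡ 9/1 mod 17. 1⁻¹ ≡ 1 (mod 17), so λ ≡ 9.
  x = λ² - 6 - 7 = 81 - 13 ≡ 0; y = λ·(6 - 0) - 4 ≡ 16. → (0, 16)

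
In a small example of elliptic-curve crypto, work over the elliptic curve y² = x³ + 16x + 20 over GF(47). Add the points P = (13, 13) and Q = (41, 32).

(41, 15)

(13, 13) + (41, 32). λ = (32 - 13)/(41 - 13) ≡ 19/28 mod 47. 28⁻¹ ≡ 42 (mod 47) since 28·42 = 1176 ≡ 1, so λ ≡ 46.
  x = λ² - 13 - 41 = 2116 - 54 ≡ 41; y = λ·(13 - 41) - 13 ≡ 15. → (41, 15)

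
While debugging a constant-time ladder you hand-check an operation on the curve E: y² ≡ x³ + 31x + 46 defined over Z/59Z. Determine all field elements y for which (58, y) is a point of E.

x³ + 31x + 46 = 196956 ≡ 14 (mod 59).
14 is a non-residue mod 59; no y exists.

none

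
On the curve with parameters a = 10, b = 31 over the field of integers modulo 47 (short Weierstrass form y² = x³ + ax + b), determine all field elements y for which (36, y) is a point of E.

x³ + 10x + 31 = 47047 ≡ 0 (mod 47).
Only y = 0 satisfies y² ≡ 0.

0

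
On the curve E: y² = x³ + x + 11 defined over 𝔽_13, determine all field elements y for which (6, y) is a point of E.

5, 8

x³ + 1x + 11 = 233 ≡ 12 (mod 13).
Square roots of 12 mod 13: 5 and 8 (since 5² = 25 ≡ 12).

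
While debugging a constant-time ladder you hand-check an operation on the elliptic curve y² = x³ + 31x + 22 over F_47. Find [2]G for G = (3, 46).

(36, 18)

tangent at (3, 46): λ = (3·3² + 31)/(2·46) ≡ 11/45. 45⁻¹ ≡ 23 (mod 47) since 45·23 = 1035 ≡ 1, so λ ≡ 11·23 ≡ 18.
  x = λ² - 3 - 3 = 324 - 6 ≡ 36; y = λ·(3 - 36) - 46 ≡ 18. → (36, 18)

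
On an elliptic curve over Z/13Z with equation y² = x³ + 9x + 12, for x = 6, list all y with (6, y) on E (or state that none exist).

x³ + 9x + 12 = 282 ≡ 9 (mod 13).
Square roots of 9 mod 13: 3 and 10 (since 3² = 9 ≡ 9).

3, 10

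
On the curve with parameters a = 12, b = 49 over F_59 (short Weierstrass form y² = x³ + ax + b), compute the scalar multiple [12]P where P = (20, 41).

Double-and-add on 12 = (1100)₂. Start with P = (20, 41) for the leading 1-bit.
double: tangent at (20, 41): λ = (3·20² + 12)/(2·41) ≡ 32/23. 23⁻¹ ≡ 18 (mod 59) since 23·18 = 414 ≡ 1, so λ ≡ 32·18 ≡ 45.
  x = λ² - 20 - 20 = 2025 - 40 ≡ 38; y = λ·(20 - 38) - 41 ≡ 34. → (38, 34)
add P: (38, 34) + (20, 41). λ = (41 - 34)/(20 - 38) ≡ 7/41 mod 59. 41⁻¹ ≡ 36 (mod 59), so λ ≡ 16.
  x = λ² - 38 - 20 = 256 - 58 ≡ 21; y = λ·(38 - 21) - 34 ≡ 2. → (21, 2)
double: tangent at (21, 2): λ = (3·21² + 12)/(2·2) ≡ 37/4. 4⁻¹ ≡ 15 (mod 59), so λ ≡ 37·15 ≡ 24.
  x = λ² - 21 - 21 = 576 - 42 ≡ 3; y = λ·(21 - 3) - 2 ≡ 17. → (3, 17)
double: tangent at (3, 17): λ = (3·3² + 12)/(2·17) ≡ 39/34. 34⁻¹ ≡ 33 (mod 59) since 34·33 = 1122 ≡ 1, so λ ≡ 39·33 ≡ 48.
  x = λ² - 3 - 3 = 2304 - 6 ≡ 56; y = λ·(3 - 56) - 17 ≡ 35. → (56, 35)

(56, 35)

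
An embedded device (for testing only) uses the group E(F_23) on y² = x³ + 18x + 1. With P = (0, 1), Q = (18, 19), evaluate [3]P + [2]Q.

First 3P:
Repeated addition: build up to 3P.
2P: tangent at (0, 1): λ = (3·0² + 18)/(2·1) ≡ 18/2. 2⁻¹ ≡ 12 (mod 23) since 2·12 = 24 ≡ 1, so λ ≡ 18·12 ≡ 9.
  x = λ² - 0 - 0 = 81 - 0 ≡ 12; y = λ·(0 - 12) - 1 ≡ 6. → (12, 6)
3P: (12, 6) + (0, 1). λ = (1 - 6)/(0 - 12) ≡ 18/11 mod 23. 11⁻¹ ≡ 21 (mod 23), so λ ≡ 10.
  x = λ² - 12 - 0 = 100 - 12 ≡ 19; y = λ·(12 - 19) - 6 ≡ 16. → (19, 16)
3P = (19, 16).
Next 2Q:
Repeated addition: build up to 2Q.
2Q: tangent at (18, 19): λ = (3·18² + 18)/(2·19) ≡ 1/15. 15⁻¹ ≡ 20 (mod 23), so λ ≡ 1·20 ≡ 20.
  x = λ² - 18 - 18 = 400 - 36 ≡ 19; y = λ·(18 - 19) - 19 ≡ 7. → (19, 7)
2Q = (19, 7).
Finally 3P + 2Q:
(19, 16) + (19, 7): same x and y₁ ≡ -y₂, so the sum is O.

O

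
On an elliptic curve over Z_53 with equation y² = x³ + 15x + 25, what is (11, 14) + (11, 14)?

(41, 5)

tangent at (11, 14): λ = (3·11² + 15)/(2·14) ≡ 7/28. 28⁻¹ ≡ 36 (mod 53), so λ ≡ 7·36 ≡ 40.
  x = λ² - 11 - 11 = 1600 - 22 ≡ 41; y = λ·(11 - 41) - 14 ≡ 5. → (41, 5)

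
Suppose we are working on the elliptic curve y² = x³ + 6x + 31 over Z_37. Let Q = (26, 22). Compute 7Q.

Double-and-add on 7 = (111)₂. Start with Q = (26, 22) for the leading 1-bit.
double: tangent at (26, 22): λ = (3·26² + 6)/(2·22) ≡ 36/7. 7⁻¹ ≡ 16 (mod 37), so λ ≡ 36·16 ≡ 21.
  x = λ² - 26 - 26 = 441 - 52 ≡ 19; y = λ·(26 - 19) - 22 ≡ 14. → (19, 14)
add Q: (19, 14) + (26, 22). λ = (22 - 14)/(26 - 19) ≡ 8/7 mod 37. 7⁻¹ ≡ 16 (mod 37), so λ ≡ 17.
  x = λ² - 19 - 26 = 289 - 45 ≡ 22; y = λ·(19 - 22) - 14 ≡ 9. → (22, 9)
double: tangent at (22, 9): λ = (3·22² + 6)/(2·9) ≡ 15/18. 18⁻¹ ≡ 35 (mod 37), so λ ≡ 15·35 ≡ 7.
  x = λ² - 22 - 22 = 49 - 44 ≡ 5; y = λ·(22 - 5) - 9 ≡ 36. → (5, 36)
add Q: (5, 36) + (26, 22). λ = (22 - 36)/(26 - 5) ≡ 23/21 mod 37. 21⁻¹ ≡ 30 (mod 37) since 21·30 = 630 ≡ 1, so λ ≡ 24.
  x = λ² - 5 - 26 = 576 - 31 ≡ 27; y = λ·(5 - 27) - 36 ≡ 28. → (27, 28)

(27, 28)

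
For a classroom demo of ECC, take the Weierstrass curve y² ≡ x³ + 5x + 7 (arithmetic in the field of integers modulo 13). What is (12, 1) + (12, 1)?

tangent at (12, 1): λ = (3·12² + 5)/(2·1) ≡ 8/2. 2⁻¹ ≡ 7 (mod 13) since 2·7 = 14 ≡ 1, so λ ≡ 8·7 ≡ 4.
  x = λ² - 12 - 12 = 16 - 24 ≡ 5; y = λ·(12 - 5) - 1 ≡ 1. → (5, 1)

(5, 1)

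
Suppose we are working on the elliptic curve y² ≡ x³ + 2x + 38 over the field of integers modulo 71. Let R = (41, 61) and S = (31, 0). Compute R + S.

(41, 61) + (31, 0). λ = (0 - 61)/(31 - 41) ≡ 10/61 mod 71. 61⁻¹ ≡ 7 (mod 71), so λ ≡ 70.
  x = λ² - 41 - 31 = 4900 - 72 ≡ 0; y = λ·(41 - 0) - 61 ≡ 40. → (0, 40)

(0, 40)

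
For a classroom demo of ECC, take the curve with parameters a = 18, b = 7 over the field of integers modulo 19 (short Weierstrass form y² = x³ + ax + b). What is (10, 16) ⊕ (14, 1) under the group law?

(10, 16) + (14, 1). λ = (1 - 16)/(14 - 10) ≡ 4/4 mod 19. 4⁻¹ ≡ 5 (mod 19), so λ ≡ 1.
  x = λ² - 10 - 14 = 1 - 24 ≡ 15; y = λ·(10 - 15) - 16 ≡ 17. → (15, 17)

(15, 17)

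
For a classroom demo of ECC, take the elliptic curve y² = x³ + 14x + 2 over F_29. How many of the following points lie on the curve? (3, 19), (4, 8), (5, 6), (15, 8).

2

(3, 19): 19² ≡ 13, rhs ≡ 13 → on.
(4, 8): 8² ≡ 6, rhs ≡ 6 → on.
(5, 6): 6² ≡ 7, rhs ≡ 23 → off.
(15, 8): 8² ≡ 6, rhs ≡ 20 → off.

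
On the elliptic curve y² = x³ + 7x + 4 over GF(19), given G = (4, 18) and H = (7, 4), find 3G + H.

(17, 1)

First 3G:
Repeated addition: build up to 3G.
2G: tangent at (4, 18): λ = (3·4² + 7)/(2·18) ≡ 17/17. 17⁻¹ ≡ 9 (mod 19) since 17·9 = 153 ≡ 1, so λ ≡ 17·9 ≡ 1.
  x = λ² - 4 - 4 = 1 - 8 ≡ 12; y = λ·(4 - 12) - 18 ≡ 12. → (12, 12)
3G: (12, 12) + (4, 18). λ = (18 - 12)/(4 - 12) ≡ 6/11 mod 19. 11⁻¹ ≡ 7 (mod 19), so λ ≡ 4.
  x = λ² - 12 - 4 = 16 - 16 ≡ 0; y = λ·(12 - 0) - 12 ≡ 17. → (0, 17)
3G = (0, 17).
Finally 3G + H:
(0, 17) + (7, 4). λ = (4 - 17)/(7 - 0) ≡ 6/7 mod 19. 7⁻¹ ≡ 11 (mod 19), so λ ≡ 9.
  x = λ² - 0 - 7 = 81 - 7 ≡ 17; y = λ·(0 - 17) - 17 ≡ 1. → (17, 1)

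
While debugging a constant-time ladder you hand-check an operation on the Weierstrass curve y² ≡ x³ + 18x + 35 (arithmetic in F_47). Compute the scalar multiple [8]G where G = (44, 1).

Repeated addition: build up to 8G.
2G: tangent at (44, 1): λ = (3·44² + 18)/(2·1) ≡ 45/2. 2⁻¹ ≡ 24 (mod 47), so λ ≡ 45·24 ≡ 46.
  x = λ² - 44 - 44 = 2116 - 88 ≡ 7; y = λ·(44 - 7) - 1 ≡ 9. → (7, 9)
3G: (7, 9) + (44, 1). λ = (1 - 9)/(44 - 7) ≡ 39/37 mod 47. 37⁻¹ ≡ 14 (mod 47) since 37·14 = 518 ≡ 1, so λ ≡ 29.
  x = λ² - 7 - 44 = 841 - 51 ≡ 38; y = λ·(7 - 38) - 9 ≡ 32. → (38, 32)
4G: (38, 32) + (44, 1). λ = (1 - 32)/(44 - 38) ≡ 16/6 mod 47. 6⁻¹ ≡ 8 (mod 47), so λ ≡ 34.
  x = λ² - 38 - 44 = 1156 - 82 ≡ 40; y = λ·(38 - 40) - 32 ≡ 41. → (40, 41)
5G: (40, 41) + (44, 1). λ = (1 - 41)/(44 - 40) ≡ 7/4 mod 47. 4⁻¹ ≡ 12 (mod 47), so λ ≡ 37.
  x = λ² - 40 - 44 = 1369 - 84 ≡ 16; y = λ·(40 - 16) - 41 ≡ 1. → (16, 1)
6G: (16, 1) + (44, 1). λ = (1 - 1)/(44 - 16) ≡ 0/28 mod 47. 28⁻¹ ≡ 42 (mod 47), so λ ≡ 0.
  x = λ² - 16 - 44 = 0 - 60 ≡ 34; y = λ·(16 - 34) - 1 ≡ 46. → (34, 46)
7G: (34, 46) + (44, 1). λ = (1 - 46)/(44 - 34) ≡ 2/10 mod 47. 10⁻¹ ≡ 33 (mod 47) since 10·33 = 330 ≡ 1, so λ ≡ 19.
  x = λ² - 34 - 44 = 361 - 78 ≡ 1; y = λ·(34 - 1) - 46 ≡ 17. → (1, 17)
8G: (1, 17) + (44, 1). λ = (1 - 17)/(44 - 1) ≡ 31/43 mod 47. 43⁻¹ ≡ 35 (mod 47) since 43·35 = 1505 ≡ 1, so λ ≡ 4.
  x = λ² - 1 - 44 = 16 - 45 ≡ 18; y = λ·(1 - 18) - 17 ≡ 9. → (18, 9)

(18, 9)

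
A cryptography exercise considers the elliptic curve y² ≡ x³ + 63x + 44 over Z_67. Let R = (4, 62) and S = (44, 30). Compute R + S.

(4, 62) + (44, 30). λ = (30 - 62)/(44 - 4) ≡ 35/40 mod 67. 40⁻¹ ≡ 62 (mod 67), so λ ≡ 26.
  x = λ² - 4 - 44 = 676 - 48 ≡ 25; y = λ·(4 - 25) - 62 ≡ 62. → (25, 62)

(25, 62)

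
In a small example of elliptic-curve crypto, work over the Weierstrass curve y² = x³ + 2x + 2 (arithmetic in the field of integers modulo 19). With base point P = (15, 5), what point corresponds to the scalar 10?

Repeated addition: build up to 10P.
2P: tangent at (15, 5): λ = (3·15² + 2)/(2·5) ≡ 12/10. 10⁻¹ ≡ 2 (mod 19), so λ ≡ 12·2 ≡ 5.
  x = λ² - 15 - 15 = 25 - 30 ≡ 14; y = λ·(15 - 14) - 5 ≡ 0. → (14, 0)
3P: (14, 0) + (15, 5). λ = (5 - 0)/(15 - 14) ≡ 5/1 mod 19. 1⁻¹ ≡ 1 (mod 19) since 1·1 = 1 ≡ 1, so λ ≡ 5.
  x = λ² - 14 - 15 = 25 - 29 ≡ 15; y = λ·(14 - 15) - 0 ≡ 14. → (15, 14)
4P: (15, 14) + (15, 5): same x and y₁ ≡ -y₂, so the sum is the point at infinity.
5P: the point at infinity + (15, 5) = (15, 5) (identity).
6P: tangent at (15, 5): λ = (3·15² + 2)/(2·5) ≡ 12/10. 10⁻¹ ≡ 2 (mod 19), so λ ≡ 12·2 ≡ 5.
  x = λ² - 15 - 15 = 25 - 30 ≡ 14; y = λ·(15 - 14) - 5 ≡ 0. → (14, 0)
7P: (14, 0) + (15, 5). λ = (5 - 0)/(15 - 14) ≡ 5/1 mod 19. 1⁻¹ ≡ 1 (mod 19) since 1·1 = 1 ≡ 1, so λ ≡ 5.
  x = λ² - 14 - 15 = 25 - 29 ≡ 15; y = λ·(14 - 15) - 0 ≡ 14. → (15, 14)
8P: (15, 14) + (15, 5): same x and y₁ ≡ -y₂, so the sum is the point at infinity.
9P: the point at infinity + (15, 5) = (15, 5) (identity).
10P: tangent at (15, 5): λ = (3·15² + 2)/(2·5) ≡ 12/10. 10⁻¹ ≡ 2 (mod 19), so λ ≡ 12·2 ≡ 5.
  x = λ² - 15 - 15 = 25 - 30 ≡ 14; y = λ·(15 - 14) - 5 ≡ 0. → (14, 0)

(14, 0)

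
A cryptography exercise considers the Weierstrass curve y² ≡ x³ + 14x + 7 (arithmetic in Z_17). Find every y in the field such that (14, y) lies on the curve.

none

x³ + 14x + 7 = 2947 ≡ 6 (mod 17).
6 is a non-residue mod 17; no y exists.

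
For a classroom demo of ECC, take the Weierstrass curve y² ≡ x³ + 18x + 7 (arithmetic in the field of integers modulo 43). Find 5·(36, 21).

(39, 0)

Write P = (36, 21).
Double-and-add on 5 = (101)₂. Start with P = (36, 21) for the leading 1-bit.
double: tangent at (36, 21): λ = (3·36² + 18)/(2·21) ≡ 36/42. 42⁻¹ ≡ 42 (mod 43), so λ ≡ 36·42 ≡ 7.
  x = λ² - 36 - 36 = 49 - 72 ≡ 20; y = λ·(36 - 20) - 21 ≡ 5. → (20, 5)
double: tangent at (20, 5): λ = (3·20² + 18)/(2·5) ≡ 14/10. 10⁻¹ ≡ 13 (mod 43), so λ ≡ 14·13 ≡ 10.
  x = λ² - 20 - 20 = 100 - 40 ≡ 17; y = λ·(20 - 17) - 5 ≡ 25. → (17, 25)
add P: (17, 25) + (36, 21). λ = (21 - 25)/(36 - 17) ≡ 39/19 mod 43. 19⁻¹ ≡ 34 (mod 43), so λ ≡ 36.
  x = λ² - 17 - 36 = 1296 - 53 ≡ 39; y = λ·(17 - 39) - 25 ≡ 0. → (39, 0)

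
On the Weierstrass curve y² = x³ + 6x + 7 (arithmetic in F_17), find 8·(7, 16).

(3, 16)

Write P = (7, 16).
Repeated addition: build up to 8P.
2P: tangent at (7, 16): λ = (3·7² + 6)/(2·16) ≡ 0/15. 15⁻¹ ≡ 8 (mod 17) since 15·8 = 120 ≡ 1, so λ ≡ 0·8 ≡ 0.
  x = λ² - 7 - 7 = 0 - 14 ≡ 3; y = λ·(7 - 3) - 16 ≡ 1. → (3, 1)
3P: (3, 1) + (7, 16). λ = (16 - 1)/(7 - 3) ≡ 15/4 mod 17. 4⁻¹ ≡ 13 (mod 17) since 4·13 = 52 ≡ 1, so λ ≡ 8.
  x = λ² - 3 - 7 = 64 - 10 ≡ 3; y = λ·(3 - 3) - 1 ≡ 16. → (3, 16)
4P: (3, 16) + (7, 16). λ = (16 - 16)/(7 - 3) ≡ 0/4 mod 17. 4⁻¹ ≡ 13 (mod 17) since 4·13 = 52 ≡ 1, so λ ≡ 0.
  x = λ² - 3 - 7 = 0 - 10 ≡ 7; y = λ·(3 - 7) - 16 ≡ 1. → (7, 1)
5P: (7, 1) + (7, 16): same x and y₁ ≡ -y₂, so the sum is ∞.
6P: ∞ + (7, 16) = (7, 16) (identity).
7P: tangent at (7, 16): λ = (3·7² + 6)/(2·16) ≡ 0/15. 15⁻¹ ≡ 8 (mod 17), so λ ≡ 0·8 ≡ 0.
  x = λ² - 7 - 7 = 0 - 14 ≡ 3; y = λ·(7 - 3) - 16 ≡ 1. → (3, 1)
8P: (3, 1) + (7, 16). λ = (16 - 1)/(7 - 3) ≡ 15/4 mod 17. 4⁻¹ ≡ 13 (mod 17) since 4·13 = 52 ≡ 1, so λ ≡ 8.
  x = λ² - 3 - 7 = 64 - 10 ≡ 3; y = λ·(3 - 3) - 1 ≡ 16. → (3, 16)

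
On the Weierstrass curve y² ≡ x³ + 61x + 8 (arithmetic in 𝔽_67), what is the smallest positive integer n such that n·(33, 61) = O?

8

2P: tangent at (33, 61): λ = (3·33² + 61)/(2·61) ≡ 45/55. 55⁻¹ ≡ 39 (mod 67), so λ ≡ 45·39 ≡ 13.
  x = λ² - 33 - 33 = 169 - 66 ≡ 36; y = λ·(33 - 36) - 61 ≡ 34. → (36, 34)
3P: (36, 34) + (33, 61). λ = (61 - 34)/(33 - 36) ≡ 27/64 mod 67. 64⁻¹ ≡ 22 (mod 67) since 64·22 = 1408 ≡ 1, so λ ≡ 58.
  x = λ² - 36 - 33 = 3364 - 69 ≡ 12; y = λ·(36 - 12) - 34 ≡ 18. → (12, 18)
4P: (12, 18) + (33, 61). λ = (61 - 18)/(33 - 12) ≡ 43/21 mod 67. 21⁻¹ ≡ 16 (mod 67), so λ ≡ 18.
  x = λ² - 12 - 33 = 324 - 45 ≡ 11; y = λ·(12 - 11) - 18 ≡ 0. → (11, 0)
5P: (11, 0) + (33, 61). λ = (61 - 0)/(33 - 11) ≡ 61/22 mod 67. 22⁻¹ ≡ 64 (mod 67), so λ ≡ 18.
  x = λ² - 11 - 33 = 324 - 44 ≡ 12; y = λ·(11 - 12) - 0 ≡ 49. → (12, 49)
6P: (12, 49) + (33, 61). λ = (61 - 49)/(33 - 12) ≡ 12/21 mod 67. 21⁻¹ ≡ 16 (mod 67) since 21·16 = 336 ≡ 1, so λ ≡ 58.
  x = λ² - 12 - 33 = 3364 - 45 ≡ 36; y = λ·(12 - 36) - 49 ≡ 33. → (36, 33)
7P: (36, 33) + (33, 61). λ = (61 - 33)/(33 - 36) ≡ 28/64 mod 67. 64⁻¹ ≡ 22 (mod 67), so λ ≡ 13.
  x = λ² - 36 - 33 = 169 - 69 ≡ 33; y = λ·(36 - 33) - 33 ≡ 6. → (33, 6)
8P: (33, 6) + (33, 61): same x and y₁ ≡ -y₂, so the sum is O.
8P = O, so the order is 8.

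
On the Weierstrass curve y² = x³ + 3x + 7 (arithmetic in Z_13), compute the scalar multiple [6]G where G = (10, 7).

(8, 7)

Repeated addition: build up to 6G.
2G: tangent at (10, 7): λ = (3·10² + 3)/(2·7) ≡ 4/1. 1⁻¹ ≡ 1 (mod 13) since 1·1 = 1 ≡ 1, so λ ≡ 4·1 ≡ 4.
  x = λ² - 10 - 10 = 16 - 20 ≡ 9; y = λ·(10 - 9) - 7 ≡ 10. → (9, 10)
3G: (9, 10) + (10, 7). λ = (7 - 10)/(10 - 9) ≡ 10/1 mod 13. 1⁻¹ ≡ 1 (mod 13) since 1·1 = 1 ≡ 1, so λ ≡ 10.
  x = λ² - 9 - 10 = 100 - 19 ≡ 3; y = λ·(9 - 3) - 10 ≡ 11. → (3, 11)
4G: (3, 11) + (10, 7). λ = (7 - 11)/(10 - 3) ≡ 9/7 mod 13. 7⁻¹ ≡ 2 (mod 13) since 7·2 = 14 ≡ 1, so λ ≡ 5.
  x = λ² - 3 - 10 = 25 - 13 ≡ 12; y = λ·(3 - 12) - 11 ≡ 9. → (12, 9)
5G: (12, 9) + (10, 7). λ = (7 - 9)/(10 - 12) ≡ 11/11 mod 13. 11⁻¹ ≡ 6 (mod 13), so λ ≡ 1.
  x = λ² - 12 - 10 = 1 - 22 ≡ 5; y = λ·(12 - 5) - 9 ≡ 11. → (5, 11)
6G: (5, 11) + (10, 7). λ = (7 - 11)/(10 - 5) ≡ 9/5 mod 13. 5⁻¹ ≡ 8 (mod 13) since 5·8 = 40 ≡ 1, so λ ≡ 7.
  x = λ² - 5 - 10 = 49 - 15 ≡ 8; y = λ·(5 - 8) - 11 ≡ 7. → (8, 7)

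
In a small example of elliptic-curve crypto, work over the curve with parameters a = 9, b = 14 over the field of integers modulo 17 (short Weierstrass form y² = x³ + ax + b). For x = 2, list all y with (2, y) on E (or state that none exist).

x³ + 9x + 14 = 40 ≡ 6 (mod 17).
6 is a non-residue mod 17; no y exists.

none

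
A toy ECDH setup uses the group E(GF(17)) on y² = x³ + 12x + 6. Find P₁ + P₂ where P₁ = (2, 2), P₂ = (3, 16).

(2, 2) + (3, 16). λ = (16 - 2)/(3 - 2) ≡ 14/1 mod 17. 1⁻¹ ≡ 1 (mod 17) since 1·1 = 1 ≡ 1, so λ ≡ 14.
  x = λ² - 2 - 3 = 196 - 5 ≡ 4; y = λ·(2 - 4) - 2 ≡ 4. → (4, 4)

(4, 4)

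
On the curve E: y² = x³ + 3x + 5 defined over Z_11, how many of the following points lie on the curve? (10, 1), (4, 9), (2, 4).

(10, 1): 1² ≡ 1, rhs ≡ 1 → on.
(4, 9): 9² ≡ 4, rhs ≡ 4 → on.
(2, 4): 4² ≡ 5, rhs ≡ 8 → off.

2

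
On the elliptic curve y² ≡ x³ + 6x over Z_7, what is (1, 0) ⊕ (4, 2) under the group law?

(4, 5)

(1, 0) + (4, 2). λ = (2 - 0)/(4 - 1) ≡ 2/3 mod 7. 3⁻¹ ≡ 5 (mod 7) since 3·5 = 15 ≡ 1, so λ ≡ 3.
  x = λ² - 1 - 4 = 9 - 5 ≡ 4; y = λ·(1 - 4) - 0 ≡ 5. → (4, 5)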